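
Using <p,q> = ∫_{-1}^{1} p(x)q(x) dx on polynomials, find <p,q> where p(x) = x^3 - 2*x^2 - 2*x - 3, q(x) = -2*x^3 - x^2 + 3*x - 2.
<p,q> = 1648/105

Expand the product: p(x)·q(x) = -2*x^6 + 3*x^5 + 9*x^4 + x^2 - 5*x + 6.
∫_{-1}^{1} of each monomial x^k gives [2/(k+1) if k even, 0 if k odd]. Integrating term-by-term (or equivalently evaluating the antiderivative F(x) = -2*x^7/7 + x^6/2 + 9*x^5/5 + x^3/3 - 5*x^2/2 + 6*x at the endpoints):
  F(1) − F(−1) = 614/105 − (-1034/105) = 1648/105.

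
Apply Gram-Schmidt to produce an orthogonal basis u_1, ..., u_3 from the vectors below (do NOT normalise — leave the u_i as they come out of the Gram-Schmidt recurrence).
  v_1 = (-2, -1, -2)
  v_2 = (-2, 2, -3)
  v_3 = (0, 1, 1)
Orthogonal basis:
  u_1 = (-2, -1, -2)
  u_2 = (-2/9, 26/9, -11/9)
  u_3 = (-56/89, 16/89, 48/89)

Apply the Gram-Schmidt recurrence
  u_1 = v_1
  u_i = v_i − Σ_{j<i} ((v_i · u_j) / (u_j · u_j)) · u_j.

Step by step this gives:
  u_1 = (-2, -1, -2)
  u_2 = (-2/9, 26/9, -11/9)
  u_3 = (-56/89, 16/89, 48/89)

Orthogonality check:
  u_2 · u_1 = 0 (should be 0)
  u_3 · u_1 = 0 (should be 0)
  u_3 · u_2 = 0 (should be 0)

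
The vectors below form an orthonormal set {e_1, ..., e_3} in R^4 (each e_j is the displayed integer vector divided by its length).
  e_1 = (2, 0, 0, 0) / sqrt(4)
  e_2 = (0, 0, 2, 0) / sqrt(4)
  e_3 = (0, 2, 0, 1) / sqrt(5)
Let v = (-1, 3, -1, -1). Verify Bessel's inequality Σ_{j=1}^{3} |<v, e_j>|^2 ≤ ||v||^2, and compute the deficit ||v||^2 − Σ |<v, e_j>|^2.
Σ |<v, e_j>|^2 = 7; ||v||^2 = 12; deficit = 5

Write each e_j = u_j / sqrt(<u_j, u_j>) where u_j is the displayed integer vector. Then <v, e_j> = <v, u_j> / sqrt(<u_j, u_j>), so |<v, e_j>|^2 = <v, u_j>^2 / <u_j, u_j>.
Coefficients: <v, e_1> = -2/sqrt(4), <v, e_2> = -2/sqrt(4), <v, e_3> = 5/sqrt(5).
Square and sum: Σ |<v, e_j>|^2 = 7.
Compute ||v||^2 = v·v = 12.
Deficit = 12 − 7 = 5 ≥ 0, confirming Bessel's inequality. (The deficit equals ||v − Σ <v,e_j> e_j||^2, the squared distance from v to span{e_j}.)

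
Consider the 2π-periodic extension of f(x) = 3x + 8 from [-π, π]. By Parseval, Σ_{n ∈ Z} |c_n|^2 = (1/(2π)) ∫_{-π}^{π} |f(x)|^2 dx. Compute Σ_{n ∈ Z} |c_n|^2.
Σ |c_n|^2 = 3π^2 + 64

Expand and integrate term by term over [-π, π]:
  ∫ (3x)^2 dx = 9·(2π^3/3); ∫ 2·3·(8)·x dx = 0 (odd integrand); ∫ 8^2 dx = 64·2π.
So (1/(2π)) ∫_{-π}^{π} (3x + 8)^2 dx = 9π^2/3 + 64 = 3π^2 + 64.
Parseval ⇒ Σ |c_n|^2 = 3π^2 + 64.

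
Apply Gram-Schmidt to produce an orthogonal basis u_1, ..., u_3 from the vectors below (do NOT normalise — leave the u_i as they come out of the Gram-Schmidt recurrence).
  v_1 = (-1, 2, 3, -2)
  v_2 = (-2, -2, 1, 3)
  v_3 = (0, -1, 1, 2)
Orthogonal basis:
  u_1 = (-1, 2, 3, -2)
  u_2 = (-41/18, -13/9, 11/6, 22/9)
  u_3 = (285/299, 1/23, 179/299, 139/299)

Apply the Gram-Schmidt recurrence
  u_1 = v_1
  u_i = v_i − Σ_{j<i} ((v_i · u_j) / (u_j · u_j)) · u_j.

Step by step this gives:
  u_1 = (-1, 2, 3, -2)
  u_2 = (-41/18, -13/9, 11/6, 22/9)
  u_3 = (285/299, 1/23, 179/299, 139/299)

Orthogonality check:
  u_2 · u_1 = 0 (should be 0)
  u_3 · u_1 = 0 (should be 0)
  u_3 · u_2 = 0 (should be 0)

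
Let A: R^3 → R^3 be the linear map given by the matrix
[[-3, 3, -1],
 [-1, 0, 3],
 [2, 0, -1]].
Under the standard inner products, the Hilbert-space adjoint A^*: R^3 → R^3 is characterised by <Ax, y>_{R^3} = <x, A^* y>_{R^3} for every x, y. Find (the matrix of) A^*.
A^* = A^T =
[[-3, -1, 2],
 [3, 0, 0],
 [-1, 3, -1]]

For real matrices with standard dot products, the defining identity <Ax, y> = <x, A^* y> gives (Ax)^T y = x^T (A^*) y, i.e. x^T A^T y = x^T (A^*) y. Since this holds for all x, y, we must have A^* = A^T. Therefore
A^* =
[[-3, -1, 2],
 [3, 0, 0],
 [-1, 3, -1]].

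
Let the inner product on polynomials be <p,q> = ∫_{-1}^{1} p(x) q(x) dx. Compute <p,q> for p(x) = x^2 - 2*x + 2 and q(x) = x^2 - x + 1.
<p,q> = 116/15

Expand the product: p(x)·q(x) = x^4 - 3*x^3 + 5*x^2 - 4*x + 2.
∫_{-1}^{1} of each monomial x^k gives [2/(k+1) if k even, 0 if k odd]. Integrating term-by-term (or equivalently evaluating the antiderivative F(x) = x^5/5 - 3*x^4/4 + 5*x^3/3 - 2*x^2 + 2*x at the endpoints):
  F(1) − F(−1) = 67/60 − (-397/60) = 116/15.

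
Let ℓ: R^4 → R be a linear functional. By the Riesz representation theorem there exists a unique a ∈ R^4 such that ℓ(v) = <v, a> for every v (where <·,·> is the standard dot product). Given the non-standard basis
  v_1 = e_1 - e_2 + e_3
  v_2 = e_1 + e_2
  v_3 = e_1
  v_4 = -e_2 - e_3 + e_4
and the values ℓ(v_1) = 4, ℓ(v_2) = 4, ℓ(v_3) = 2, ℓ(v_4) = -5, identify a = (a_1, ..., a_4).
a = (2, 2, 4, 1)

Write a = (a_1, ..., a_4) in the standard basis. For each basis vector v_i, ℓ(v_i) = <v_i, a> is a linear equation in the a_j's. Collect the n equations into a matrix system V a = ℓ, where row i of V is v_i (expressed in the standard basis). Since V is invertible (lower-triangular with 1s on the diagonal, up to permutation), solve by back-substitution:
  V =
[[1, -1, 1, 0],
 [1, 1, 0, 0],
 [1, 0, 0, 0],
 [0, -1, -1, 1]]
  V a = (4, 4, 2, -5)
Solving gives a = (2, 2, 4, 1).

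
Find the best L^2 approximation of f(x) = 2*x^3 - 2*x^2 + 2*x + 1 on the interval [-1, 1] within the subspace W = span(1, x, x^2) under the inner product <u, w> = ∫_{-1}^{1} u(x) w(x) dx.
g(x) = -2*x^2 + 16*x/5 + 1

The best approximation g ∈ W is the orthogonal projection of f onto W. Writing g = a_0 + a_1 x + a_2 x^2, the coefficients solve the normal equations G · a = b where
  G_{ij} = <φ_i, φ_j> and b_i = <f, φ_i>, with φ_0 = 1, φ_1 = x, φ_2 = x^2.
G =
  [2, 0, 2/3]
  [0, 2/3, 0]
  [2/3, 0, 2/5],
b = (2/3, 32/15, -2/15).
Solving gives a_0 = 1, a_1 = 16/5, a_2 = -2, so
  g(x) = -2*x^2 + 16*x/5 + 1.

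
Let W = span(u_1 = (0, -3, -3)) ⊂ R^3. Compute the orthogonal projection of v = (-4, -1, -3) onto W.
proj_W(v) = (0, -2, -2)

Set up U = [u_1 | ... | u_1] ∈ R^(3×1). The projector onto W = col(U) is P = U (U^T U)^(-1) U^T.
Compute U^T U =
  [18],
and U^T v = (12).
Solve U^T U · c = U^T v for the coefficients: c = (2/3). The projection is proj_W(v) = U c.
Check: (v - proj_W(v)) · u_1 = 0  (should be 0).
Result: proj_W(v) = (0, -2, -2).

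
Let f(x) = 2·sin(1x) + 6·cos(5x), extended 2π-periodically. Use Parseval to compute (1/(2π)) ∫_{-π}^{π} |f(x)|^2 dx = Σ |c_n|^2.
Σ |c_n|^2 = 20

Expand |f|^2 and use orthogonality of {sin(nx), cos(mx)} on [-π, π]:
  ∫_{-π}^{π} sin(nx)^2 dx = π, ∫ cos(mx)^2 dx = π, and cross terms integrate to 0.
So ∫_{-π}^{π} f(x)^2 dx = 2^2 · π + 6^2 · π = (4 + 36)π.
Divide by 2π: (4 + 36)/2 = 20.
By Parseval, this equals Σ |c_n|^2.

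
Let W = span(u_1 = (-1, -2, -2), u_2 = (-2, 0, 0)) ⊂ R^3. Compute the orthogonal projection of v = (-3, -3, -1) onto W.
proj_W(v) = (-3, -2, -2)

Set up U = [u_1 | ... | u_2] ∈ R^(3×2). The projector onto W = col(U) is P = U (U^T U)^(-1) U^T.
Compute U^T U =
  [9, 2]
  [2, 4],
and U^T v = (11, 6).
Solve U^T U · c = U^T v for the coefficients: c = (1, 1). The projection is proj_W(v) = U c.
Check: (v - proj_W(v)) · u_1 = 0  (should be 0).
Check: (v - proj_W(v)) · u_2 = 0  (should be 0).
Result: proj_W(v) = (-3, -2, -2).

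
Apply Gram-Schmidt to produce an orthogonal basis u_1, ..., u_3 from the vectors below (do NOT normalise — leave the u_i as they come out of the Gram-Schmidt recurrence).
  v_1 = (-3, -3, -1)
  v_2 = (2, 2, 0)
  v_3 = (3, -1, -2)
Orthogonal basis:
  u_1 = (-3, -3, -1)
  u_2 = (2/19, 2/19, -12/19)
  u_3 = (2, -2, 0)

Apply the Gram-Schmidt recurrence
  u_1 = v_1
  u_i = v_i − Σ_{j<i} ((v_i · u_j) / (u_j · u_j)) · u_j.

Step by step this gives:
  u_1 = (-3, -3, -1)
  u_2 = (2/19, 2/19, -12/19)
  u_3 = (2, -2, 0)

Orthogonality check:
  u_2 · u_1 = 0 (should be 0)
  u_3 · u_1 = 0 (should be 0)
  u_3 · u_2 = 0 (should be 0)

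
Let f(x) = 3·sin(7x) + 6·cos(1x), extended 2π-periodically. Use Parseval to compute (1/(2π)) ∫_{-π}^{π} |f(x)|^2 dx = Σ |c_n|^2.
Σ |c_n|^2 = 45/2

Expand |f|^2 and use orthogonality of {sin(nx), cos(mx)} on [-π, π]:
  ∫_{-π}^{π} sin(nx)^2 dx = π, ∫ cos(mx)^2 dx = π, and cross terms integrate to 0.
So ∫_{-π}^{π} f(x)^2 dx = 3^2 · π + 6^2 · π = (9 + 36)π.
Divide by 2π: (9 + 36)/2 = 45/2.
By Parseval, this equals Σ |c_n|^2.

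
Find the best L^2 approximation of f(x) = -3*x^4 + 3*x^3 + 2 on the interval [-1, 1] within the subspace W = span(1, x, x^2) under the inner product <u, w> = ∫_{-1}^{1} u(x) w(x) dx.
g(x) = -18*x^2/7 + 9*x/5 + 79/35

The best approximation g ∈ W is the orthogonal projection of f onto W. Writing g = a_0 + a_1 x + a_2 x^2, the coefficients solve the normal equations G · a = b where
  G_{ij} = <φ_i, φ_j> and b_i = <f, φ_i>, with φ_0 = 1, φ_1 = x, φ_2 = x^2.
G =
  [2, 0, 2/3]
  [0, 2/3, 0]
  [2/3, 0, 2/5],
b = (14/5, 6/5, 10/21).
Solving gives a_0 = 79/35, a_1 = 9/5, a_2 = -18/7, so
  g(x) = -18*x^2/7 + 9*x/5 + 79/35.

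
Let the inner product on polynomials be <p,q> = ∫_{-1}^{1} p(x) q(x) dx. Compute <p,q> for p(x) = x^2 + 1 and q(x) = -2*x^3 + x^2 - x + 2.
<p,q> = 32/5

Expand the product: p(x)·q(x) = -2*x^5 + x^4 - 3*x^3 + 3*x^2 - x + 2.
∫_{-1}^{1} of each monomial x^k gives [2/(k+1) if k even, 0 if k odd]. Integrating term-by-term (or equivalently evaluating the antiderivative F(x) = -x^6/3 + x^5/5 - 3*x^4/4 + x^3 - x^2/2 + 2*x at the endpoints):
  F(1) − F(−1) = 97/60 − (-287/60) = 32/5.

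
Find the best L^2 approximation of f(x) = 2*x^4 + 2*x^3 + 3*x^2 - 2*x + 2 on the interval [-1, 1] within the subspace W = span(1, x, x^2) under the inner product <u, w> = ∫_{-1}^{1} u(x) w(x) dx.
g(x) = 33*x^2/7 - 4*x/5 + 64/35

The best approximation g ∈ W is the orthogonal projection of f onto W. Writing g = a_0 + a_1 x + a_2 x^2, the coefficients solve the normal equations G · a = b where
  G_{ij} = <φ_i, φ_j> and b_i = <f, φ_i>, with φ_0 = 1, φ_1 = x, φ_2 = x^2.
G =
  [2, 0, 2/3]
  [0, 2/3, 0]
  [2/3, 0, 2/5],
b = (34/5, -8/15, 326/105).
Solving gives a_0 = 64/35, a_1 = -4/5, a_2 = 33/7, so
  g(x) = 33*x^2/7 - 4*x/5 + 64/35.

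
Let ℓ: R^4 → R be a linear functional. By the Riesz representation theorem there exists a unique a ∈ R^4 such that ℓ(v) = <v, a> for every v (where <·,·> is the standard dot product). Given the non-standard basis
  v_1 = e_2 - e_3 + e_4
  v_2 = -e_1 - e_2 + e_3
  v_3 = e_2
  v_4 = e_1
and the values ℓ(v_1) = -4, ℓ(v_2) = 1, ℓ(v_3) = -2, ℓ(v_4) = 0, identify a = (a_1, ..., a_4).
a = (0, -2, -1, -3)

Write a = (a_1, ..., a_4) in the standard basis. For each basis vector v_i, ℓ(v_i) = <v_i, a> is a linear equation in the a_j's. Collect the n equations into a matrix system V a = ℓ, where row i of V is v_i (expressed in the standard basis). Since V is invertible (lower-triangular with 1s on the diagonal, up to permutation), solve by back-substitution:
  V =
[[0, 1, -1, 1],
 [-1, -1, 1, 0],
 [0, 1, 0, 0],
 [1, 0, 0, 0]]
  V a = (-4, 1, -2, 0)
Solving gives a = (0, -2, -1, -3).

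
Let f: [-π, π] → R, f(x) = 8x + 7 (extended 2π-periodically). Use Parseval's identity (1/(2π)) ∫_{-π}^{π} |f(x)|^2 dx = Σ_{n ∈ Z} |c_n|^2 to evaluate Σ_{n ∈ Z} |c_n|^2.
Σ |c_n|^2 = 64π^2/3 + 49

Expand and integrate term by term over [-π, π]:
  ∫ (8x)^2 dx = 64·(2π^3/3); ∫ 2·8·(7)·x dx = 0 (odd integrand); ∫ 7^2 dx = 49·2π.
So (1/(2π)) ∫_{-π}^{π} (8x + 7)^2 dx = 64π^2/3 + 49 = 64π^2/3 + 49.
Parseval ⇒ Σ |c_n|^2 = 64π^2/3 + 49.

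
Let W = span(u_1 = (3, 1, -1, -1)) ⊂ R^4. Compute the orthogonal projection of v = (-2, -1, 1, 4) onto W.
proj_W(v) = (-3, -1, 1, 1)

Set up U = [u_1 | ... | u_1] ∈ R^(4×1). The projector onto W = col(U) is P = U (U^T U)^(-1) U^T.
Compute U^T U =
  [12],
and U^T v = (-12).
Solve U^T U · c = U^T v for the coefficients: c = (-1). The projection is proj_W(v) = U c.
Check: (v - proj_W(v)) · u_1 = 0  (should be 0).
Result: proj_W(v) = (-3, -1, 1, 1).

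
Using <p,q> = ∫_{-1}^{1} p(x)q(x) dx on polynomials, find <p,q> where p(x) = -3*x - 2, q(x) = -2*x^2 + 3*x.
<p,q> = -10/3

Expand the product: p(x)·q(x) = 6*x^3 - 5*x^2 - 6*x.
∫_{-1}^{1} of each monomial x^k gives [2/(k+1) if k even, 0 if k odd]. Integrating term-by-term (or equivalently evaluating the antiderivative F(x) = 3*x^4/2 - 5*x^3/3 - 3*x^2 at the endpoints):
  F(1) − F(−1) = -19/6 − (1/6) = -10/3.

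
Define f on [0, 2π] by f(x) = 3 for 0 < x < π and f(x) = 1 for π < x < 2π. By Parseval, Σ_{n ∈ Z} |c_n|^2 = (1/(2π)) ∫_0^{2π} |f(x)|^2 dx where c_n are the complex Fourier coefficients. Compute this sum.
Σ |c_n|^2 = 5

Parseval equates the L^2 energy of f (normalised by 1/(2π)) with the ℓ^2 sum of its Fourier coefficients: (1/(2π)) ∫_0^{2π} |f|^2 = Σ |c_n|^2.
Compute the left side: (1/(2π)) [∫_0^π 3^2 dx + ∫_π^{2π} 1^2 dx] = (1/(2π)) · (9π + 1π) = (9 + 1)/2 = 5.
So Σ_{n ∈ Z} |c_n|^2 = 5.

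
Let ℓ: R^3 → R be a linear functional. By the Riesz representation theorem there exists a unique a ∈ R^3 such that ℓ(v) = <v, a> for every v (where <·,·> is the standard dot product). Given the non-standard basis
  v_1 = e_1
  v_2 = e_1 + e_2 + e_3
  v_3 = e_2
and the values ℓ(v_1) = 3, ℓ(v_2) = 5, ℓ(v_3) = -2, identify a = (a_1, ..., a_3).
a = (3, -2, 4)

Write a = (a_1, ..., a_3) in the standard basis. For each basis vector v_i, ℓ(v_i) = <v_i, a> is a linear equation in the a_j's. Collect the n equations into a matrix system V a = ℓ, where row i of V is v_i (expressed in the standard basis). Since V is invertible (lower-triangular with 1s on the diagonal, up to permutation), solve by back-substitution:
  V =
[[1, 0, 0],
 [1, 1, 1],
 [0, 1, 0]]
  V a = (3, 5, -2)
Solving gives a = (3, -2, 4).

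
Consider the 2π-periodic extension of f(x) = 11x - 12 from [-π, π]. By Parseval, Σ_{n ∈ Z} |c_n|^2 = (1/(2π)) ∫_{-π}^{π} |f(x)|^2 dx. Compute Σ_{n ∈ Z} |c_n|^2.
Σ |c_n|^2 = 121π^2/3 + 144

Expand and integrate term by term over [-π, π]:
  ∫ (11x)^2 dx = 121·(2π^3/3); ∫ 2·11·(-12)·x dx = 0 (odd integrand); ∫ (-12)^2 dx = 144·2π.
So (1/(2π)) ∫_{-π}^{π} (11x - 12)^2 dx = 121π^2/3 + 144 = 121π^2/3 + 144.
Parseval ⇒ Σ |c_n|^2 = 121π^2/3 + 144.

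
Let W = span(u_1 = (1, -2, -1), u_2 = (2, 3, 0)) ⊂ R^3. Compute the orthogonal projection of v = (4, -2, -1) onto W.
proj_W(v) = (221/62, -53/31, -125/62)

Set up U = [u_1 | ... | u_2] ∈ R^(3×2). The projector onto W = col(U) is P = U (U^T U)^(-1) U^T.
Compute U^T U =
  [6, -4]
  [-4, 13],
and U^T v = (9, 2).
Solve U^T U · c = U^T v for the coefficients: c = (125/62, 24/31). The projection is proj_W(v) = U c.
Check: (v - proj_W(v)) · u_1 = 0  (should be 0).
Check: (v - proj_W(v)) · u_2 = 0  (should be 0).
Result: proj_W(v) = (221/62, -53/31, -125/62).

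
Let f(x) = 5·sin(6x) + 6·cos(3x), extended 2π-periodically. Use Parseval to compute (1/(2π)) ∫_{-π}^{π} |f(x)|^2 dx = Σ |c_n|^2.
Σ |c_n|^2 = 61/2

Expand |f|^2 and use orthogonality of {sin(nx), cos(mx)} on [-π, π]:
  ∫_{-π}^{π} sin(nx)^2 dx = π, ∫ cos(mx)^2 dx = π, and cross terms integrate to 0.
So ∫_{-π}^{π} f(x)^2 dx = 5^2 · π + 6^2 · π = (25 + 36)π.
Divide by 2π: (25 + 36)/2 = 61/2.
By Parseval, this equals Σ |c_n|^2.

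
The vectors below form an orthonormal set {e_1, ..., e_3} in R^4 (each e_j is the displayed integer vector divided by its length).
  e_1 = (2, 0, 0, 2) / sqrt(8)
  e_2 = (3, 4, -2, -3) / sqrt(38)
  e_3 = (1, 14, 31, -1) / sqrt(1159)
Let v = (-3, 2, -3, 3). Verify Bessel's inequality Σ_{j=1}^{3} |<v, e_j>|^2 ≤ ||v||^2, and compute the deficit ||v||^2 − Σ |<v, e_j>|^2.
Σ |<v, e_j>|^2 = 291/61; ||v||^2 = 31; deficit = 1600/61

Write each e_j = u_j / sqrt(<u_j, u_j>) where u_j is the displayed integer vector. Then <v, e_j> = <v, u_j> / sqrt(<u_j, u_j>), so |<v, e_j>|^2 = <v, u_j>^2 / <u_j, u_j>.
Coefficients: <v, e_1> = 0/sqrt(8), <v, e_2> = -4/sqrt(38), <v, e_3> = -71/sqrt(1159).
Square and sum: Σ |<v, e_j>|^2 = 291/61.
Compute ||v||^2 = v·v = 31.
Deficit = 31 − 291/61 = 1600/61 ≥ 0, confirming Bessel's inequality. (The deficit equals ||v − Σ <v,e_j> e_j||^2, the squared distance from v to span{e_j}.)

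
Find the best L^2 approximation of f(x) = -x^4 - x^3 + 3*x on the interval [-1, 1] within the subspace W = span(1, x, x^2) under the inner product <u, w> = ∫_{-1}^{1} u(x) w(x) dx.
g(x) = -6*x^2/7 + 12*x/5 + 3/35

The best approximation g ∈ W is the orthogonal projection of f onto W. Writing g = a_0 + a_1 x + a_2 x^2, the coefficients solve the normal equations G · a = b where
  G_{ij} = <φ_i, φ_j> and b_i = <f, φ_i>, with φ_0 = 1, φ_1 = x, φ_2 = x^2.
G =
  [2, 0, 2/3]
  [0, 2/3, 0]
  [2/3, 0, 2/5],
b = (-2/5, 8/5, -2/7).
Solving gives a_0 = 3/35, a_1 = 12/5, a_2 = -6/7, so
  g(x) = -6*x^2/7 + 12*x/5 + 3/35.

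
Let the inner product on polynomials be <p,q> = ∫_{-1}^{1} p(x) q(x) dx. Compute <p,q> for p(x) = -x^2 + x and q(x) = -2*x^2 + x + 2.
<p,q> = 2/15

Expand the product: p(x)·q(x) = 2*x^4 - 3*x^3 - x^2 + 2*x.
∫_{-1}^{1} of each monomial x^k gives [2/(k+1) if k even, 0 if k odd]. Integrating term-by-term (or equivalently evaluating the antiderivative F(x) = 2*x^5/5 - 3*x^4/4 - x^3/3 + x^2 at the endpoints):
  F(1) − F(−1) = 19/60 − (11/60) = 2/15.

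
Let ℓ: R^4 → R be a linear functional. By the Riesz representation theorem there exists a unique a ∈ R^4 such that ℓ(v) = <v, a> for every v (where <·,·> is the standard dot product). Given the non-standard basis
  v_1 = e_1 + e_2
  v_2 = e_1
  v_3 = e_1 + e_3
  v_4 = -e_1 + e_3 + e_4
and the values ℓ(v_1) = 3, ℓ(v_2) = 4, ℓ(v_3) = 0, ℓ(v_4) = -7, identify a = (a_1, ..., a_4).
a = (4, -1, -4, 1)

Write a = (a_1, ..., a_4) in the standard basis. For each basis vector v_i, ℓ(v_i) = <v_i, a> is a linear equation in the a_j's. Collect the n equations into a matrix system V a = ℓ, where row i of V is v_i (expressed in the standard basis). Since V is invertible (lower-triangular with 1s on the diagonal, up to permutation), solve by back-substitution:
  V =
[[1, 1, 0, 0],
 [1, 0, 0, 0],
 [1, 0, 1, 0],
 [-1, 0, 1, 1]]
  V a = (3, 4, 0, -7)
Solving gives a = (4, -1, -4, 1).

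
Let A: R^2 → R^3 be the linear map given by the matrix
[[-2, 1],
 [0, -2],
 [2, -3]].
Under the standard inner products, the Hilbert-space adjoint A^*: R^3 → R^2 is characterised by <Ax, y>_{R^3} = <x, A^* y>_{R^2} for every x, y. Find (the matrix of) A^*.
A^* = A^T =
[[-2, 0, 2],
 [1, -2, -3]]

For real matrices with standard dot products, the defining identity <Ax, y> = <x, A^* y> gives (Ax)^T y = x^T (A^*) y, i.e. x^T A^T y = x^T (A^*) y. Since this holds for all x, y, we must have A^* = A^T. Therefore
A^* =
[[-2, 0, 2],
 [1, -2, -3]].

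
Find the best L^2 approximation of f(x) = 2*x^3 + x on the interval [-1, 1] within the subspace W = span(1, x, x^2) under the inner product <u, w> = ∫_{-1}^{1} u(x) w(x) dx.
g(x) = 11*x/5

The best approximation g ∈ W is the orthogonal projection of f onto W. Writing g = a_0 + a_1 x + a_2 x^2, the coefficients solve the normal equations G · a = b where
  G_{ij} = <φ_i, φ_j> and b_i = <f, φ_i>, with φ_0 = 1, φ_1 = x, φ_2 = x^2.
G =
  [2, 0, 2/3]
  [0, 2/3, 0]
  [2/3, 0, 2/5],
b = (0, 22/15, 0).
Solving gives a_0 = 0, a_1 = 11/5, a_2 = 0, so
  g(x) = 11*x/5.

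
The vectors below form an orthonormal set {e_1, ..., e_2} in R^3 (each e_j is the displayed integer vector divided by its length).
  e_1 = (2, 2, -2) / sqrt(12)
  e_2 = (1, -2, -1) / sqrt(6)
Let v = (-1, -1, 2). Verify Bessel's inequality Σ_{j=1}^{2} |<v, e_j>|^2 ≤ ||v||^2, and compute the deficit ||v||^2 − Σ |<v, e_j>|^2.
Σ |<v, e_j>|^2 = 11/2; ||v||^2 = 6; deficit = 1/2

Write each e_j = u_j / sqrt(<u_j, u_j>) where u_j is the displayed integer vector. Then <v, e_j> = <v, u_j> / sqrt(<u_j, u_j>), so |<v, e_j>|^2 = <v, u_j>^2 / <u_j, u_j>.
Coefficients: <v, e_1> = -8/sqrt(12), <v, e_2> = -1/sqrt(6).
Square and sum: Σ |<v, e_j>|^2 = 11/2.
Compute ||v||^2 = v·v = 6.
Deficit = 6 − 11/2 = 1/2 ≥ 0, confirming Bessel's inequality. (The deficit equals ||v − Σ <v,e_j> e_j||^2, the squared distance from v to span{e_j}.)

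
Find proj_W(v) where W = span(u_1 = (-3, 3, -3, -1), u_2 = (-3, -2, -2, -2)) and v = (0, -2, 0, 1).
proj_W(v) = (108/467, -773/467, 241/467, -97/467)

Set up U = [u_1 | ... | u_2] ∈ R^(4×2). The projector onto W = col(U) is P = U (U^T U)^(-1) U^T.
Compute U^T U =
  [28, 11]
  [11, 21],
and U^T v = (-7, 2).
Solve U^T U · c = U^T v for the coefficients: c = (-169/467, 133/467). The projection is proj_W(v) = U c.
Check: (v - proj_W(v)) · u_1 = 0  (should be 0).
Check: (v - proj_W(v)) · u_2 = 0  (should be 0).
Result: proj_W(v) = (108/467, -773/467, 241/467, -97/467).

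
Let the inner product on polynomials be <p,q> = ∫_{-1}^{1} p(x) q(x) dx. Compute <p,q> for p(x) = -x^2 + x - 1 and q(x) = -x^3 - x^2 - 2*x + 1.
<p,q> = -10/3

Expand the product: p(x)·q(x) = x^5 + 2*x^3 - 2*x^2 + 3*x - 1.
∫_{-1}^{1} of each monomial x^k gives [2/(k+1) if k even, 0 if k odd]. Integrating term-by-term (or equivalently evaluating the antiderivative F(x) = x^6/6 + x^4/2 - 2*x^3/3 + 3*x^2/2 - x at the endpoints):
  F(1) − F(−1) = 1/2 − (23/6) = -10/3.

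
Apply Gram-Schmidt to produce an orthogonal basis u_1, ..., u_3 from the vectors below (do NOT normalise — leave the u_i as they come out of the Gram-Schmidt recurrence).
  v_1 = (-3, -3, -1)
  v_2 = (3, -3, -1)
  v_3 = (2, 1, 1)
Orthogonal basis:
  u_1 = (-3, -3, -1)
  u_2 = (60/19, -54/19, -18/19)
  u_3 = (0, -1/5, 3/5)

Apply the Gram-Schmidt recurrence
  u_1 = v_1
  u_i = v_i − Σ_{j<i} ((v_i · u_j) / (u_j · u_j)) · u_j.

Step by step this gives:
  u_1 = (-3, -3, -1)
  u_2 = (60/19, -54/19, -18/19)
  u_3 = (0, -1/5, 3/5)

Orthogonality check:
  u_2 · u_1 = 0 (should be 0)
  u_3 · u_1 = 0 (should be 0)
  u_3 · u_2 = 0 (should be 0)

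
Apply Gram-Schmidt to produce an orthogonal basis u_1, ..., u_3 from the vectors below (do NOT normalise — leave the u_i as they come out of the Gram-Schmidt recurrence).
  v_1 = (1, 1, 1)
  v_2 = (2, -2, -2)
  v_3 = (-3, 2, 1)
Orthogonal basis:
  u_1 = (1, 1, 1)
  u_2 = (8/3, -4/3, -4/3)
  u_3 = (0, 1/2, -1/2)

Apply the Gram-Schmidt recurrence
  u_1 = v_1
  u_i = v_i − Σ_{j<i} ((v_i · u_j) / (u_j · u_j)) · u_j.

Step by step this gives:
  u_1 = (1, 1, 1)
  u_2 = (8/3, -4/3, -4/3)
  u_3 = (0, 1/2, -1/2)

Orthogonality check:
  u_2 · u_1 = 0 (should be 0)
  u_3 · u_1 = 0 (should be 0)
  u_3 · u_2 = 0 (should be 0)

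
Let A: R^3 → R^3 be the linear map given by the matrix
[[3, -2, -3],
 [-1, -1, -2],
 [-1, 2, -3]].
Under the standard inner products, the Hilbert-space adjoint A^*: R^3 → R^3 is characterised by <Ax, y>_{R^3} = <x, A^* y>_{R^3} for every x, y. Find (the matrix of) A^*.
A^* = A^T =
[[3, -1, -1],
 [-2, -1, 2],
 [-3, -2, -3]]

For real matrices with standard dot products, the defining identity <Ax, y> = <x, A^* y> gives (Ax)^T y = x^T (A^*) y, i.e. x^T A^T y = x^T (A^*) y. Since this holds for all x, y, we must have A^* = A^T. Therefore
A^* =
[[3, -1, -1],
 [-2, -1, 2],
 [-3, -2, -3]].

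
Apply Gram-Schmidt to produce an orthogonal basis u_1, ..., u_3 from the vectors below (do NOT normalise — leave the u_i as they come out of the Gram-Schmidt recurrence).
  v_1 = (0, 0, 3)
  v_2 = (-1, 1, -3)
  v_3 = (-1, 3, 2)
Orthogonal basis:
  u_1 = (0, 0, 3)
  u_2 = (-1, 1, 0)
  u_3 = (1, 1, 0)

Apply the Gram-Schmidt recurrence
  u_1 = v_1
  u_i = v_i − Σ_{j<i} ((v_i · u_j) / (u_j · u_j)) · u_j.

Step by step this gives:
  u_1 = (0, 0, 3)
  u_2 = (-1, 1, 0)
  u_3 = (1, 1, 0)

Orthogonality check:
  u_2 · u_1 = 0 (should be 0)
  u_3 · u_1 = 0 (should be 0)
  u_3 · u_2 = 0 (should be 0)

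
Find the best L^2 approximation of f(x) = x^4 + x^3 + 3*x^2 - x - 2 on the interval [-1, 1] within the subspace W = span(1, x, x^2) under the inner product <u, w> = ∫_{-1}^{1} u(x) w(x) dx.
g(x) = 27*x^2/7 - 2*x/5 - 73/35

The best approximation g ∈ W is the orthogonal projection of f onto W. Writing g = a_0 + a_1 x + a_2 x^2, the coefficients solve the normal equations G · a = b where
  G_{ij} = <φ_i, φ_j> and b_i = <f, φ_i>, with φ_0 = 1, φ_1 = x, φ_2 = x^2.
G =
  [2, 0, 2/3]
  [0, 2/3, 0]
  [2/3, 0, 2/5],
b = (-8/5, -4/15, 16/105).
Solving gives a_0 = -73/35, a_1 = -2/5, a_2 = 27/7, so
  g(x) = 27*x^2/7 - 2*x/5 - 73/35.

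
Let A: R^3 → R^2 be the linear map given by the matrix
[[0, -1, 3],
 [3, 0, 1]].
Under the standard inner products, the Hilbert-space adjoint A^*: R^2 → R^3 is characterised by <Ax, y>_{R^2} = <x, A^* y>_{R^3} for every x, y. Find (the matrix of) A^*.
A^* = A^T =
[[0, 3],
 [-1, 0],
 [3, 1]]

For real matrices with standard dot products, the defining identity <Ax, y> = <x, A^* y> gives (Ax)^T y = x^T (A^*) y, i.e. x^T A^T y = x^T (A^*) y. Since this holds for all x, y, we must have A^* = A^T. Therefore
A^* =
[[0, 3],
 [-1, 0],
 [3, 1]].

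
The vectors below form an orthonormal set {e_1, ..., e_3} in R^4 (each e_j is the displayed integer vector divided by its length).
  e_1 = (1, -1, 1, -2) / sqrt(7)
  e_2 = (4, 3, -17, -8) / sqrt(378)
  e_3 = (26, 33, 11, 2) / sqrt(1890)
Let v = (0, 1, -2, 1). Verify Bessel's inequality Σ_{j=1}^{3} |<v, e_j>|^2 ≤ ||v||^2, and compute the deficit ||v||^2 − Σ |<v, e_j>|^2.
Σ |<v, e_j>|^2 = 206/35; ||v||^2 = 6; deficit = 4/35

Write each e_j = u_j / sqrt(<u_j, u_j>) where u_j is the displayed integer vector. Then <v, e_j> = <v, u_j> / sqrt(<u_j, u_j>), so |<v, e_j>|^2 = <v, u_j>^2 / <u_j, u_j>.
Coefficients: <v, e_1> = -5/sqrt(7), <v, e_2> = 29/sqrt(378), <v, e_3> = 13/sqrt(1890).
Square and sum: Σ |<v, e_j>|^2 = 206/35.
Compute ||v||^2 = v·v = 6.
Deficit = 6 − 206/35 = 4/35 ≥ 0, confirming Bessel's inequality. (The deficit equals ||v − Σ <v,e_j> e_j||^2, the squared distance from v to span{e_j}.)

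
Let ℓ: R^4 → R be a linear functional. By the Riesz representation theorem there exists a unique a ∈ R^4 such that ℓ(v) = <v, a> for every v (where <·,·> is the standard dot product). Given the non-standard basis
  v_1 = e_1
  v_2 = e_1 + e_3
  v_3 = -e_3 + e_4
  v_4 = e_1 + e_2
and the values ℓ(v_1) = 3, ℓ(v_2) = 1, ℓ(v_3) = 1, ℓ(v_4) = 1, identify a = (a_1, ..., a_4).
a = (3, -2, -2, -1)

Write a = (a_1, ..., a_4) in the standard basis. For each basis vector v_i, ℓ(v_i) = <v_i, a> is a linear equation in the a_j's. Collect the n equations into a matrix system V a = ℓ, where row i of V is v_i (expressed in the standard basis). Since V is invertible (lower-triangular with 1s on the diagonal, up to permutation), solve by back-substitution:
  V =
[[1, 0, 0, 0],
 [1, 0, 1, 0],
 [0, 0, -1, 1],
 [1, 1, 0, 0]]
  V a = (3, 1, 1, 1)
Solving gives a = (3, -2, -2, -1).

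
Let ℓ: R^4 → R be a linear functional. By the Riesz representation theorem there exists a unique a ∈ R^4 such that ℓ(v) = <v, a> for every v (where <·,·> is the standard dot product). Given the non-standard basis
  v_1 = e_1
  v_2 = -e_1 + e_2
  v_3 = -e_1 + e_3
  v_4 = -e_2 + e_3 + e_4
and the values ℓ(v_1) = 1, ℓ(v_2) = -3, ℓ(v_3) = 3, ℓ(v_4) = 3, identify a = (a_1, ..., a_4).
a = (1, -2, 4, -3)

Write a = (a_1, ..., a_4) in the standard basis. For each basis vector v_i, ℓ(v_i) = <v_i, a> is a linear equation in the a_j's. Collect the n equations into a matrix system V a = ℓ, where row i of V is v_i (expressed in the standard basis). Since V is invertible (lower-triangular with 1s on the diagonal, up to permutation), solve by back-substitution:
  V =
[[1, 0, 0, 0],
 [-1, 1, 0, 0],
 [-1, 0, 1, 0],
 [0, -1, 1, 1]]
  V a = (1, -3, 3, 3)
Solving gives a = (1, -2, 4, -3).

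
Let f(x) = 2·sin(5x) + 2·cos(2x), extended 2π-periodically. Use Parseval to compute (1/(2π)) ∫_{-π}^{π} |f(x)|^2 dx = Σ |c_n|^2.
Σ |c_n|^2 = 4

Expand |f|^2 and use orthogonality of {sin(nx), cos(mx)} on [-π, π]:
  ∫_{-π}^{π} sin(nx)^2 dx = π, ∫ cos(mx)^2 dx = π, and cross terms integrate to 0.
So ∫_{-π}^{π} f(x)^2 dx = 2^2 · π + 2^2 · π = (4 + 4)π.
Divide by 2π: (4 + 4)/2 = 4.
By Parseval, this equals Σ |c_n|^2.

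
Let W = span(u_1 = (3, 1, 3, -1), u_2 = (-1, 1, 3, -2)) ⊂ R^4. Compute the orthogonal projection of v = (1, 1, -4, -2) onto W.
proj_W(v) = (52/219, -124/219, -124/73, 230/219)

Set up U = [u_1 | ... | u_2] ∈ R^(4×2). The projector onto W = col(U) is P = U (U^T U)^(-1) U^T.
Compute U^T U =
  [20, 9]
  [9, 15],
and U^T v = (-6, -8).
Solve U^T U · c = U^T v for the coefficients: c = (-6/73, -106/219). The projection is proj_W(v) = U c.
Check: (v - proj_W(v)) · u_1 = 0  (should be 0).
Check: (v - proj_W(v)) · u_2 = 0  (should be 0).
Result: proj_W(v) = (52/219, -124/219, -124/73, 230/219).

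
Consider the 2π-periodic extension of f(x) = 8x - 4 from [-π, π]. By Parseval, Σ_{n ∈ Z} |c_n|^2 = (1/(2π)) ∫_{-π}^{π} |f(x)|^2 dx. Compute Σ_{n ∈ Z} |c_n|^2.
Σ |c_n|^2 = 64π^2/3 + 16

Expand and integrate term by term over [-π, π]:
  ∫ (8x)^2 dx = 64·(2π^3/3); ∫ 2·8·(-4)·x dx = 0 (odd integrand); ∫ (-4)^2 dx = 16·2π.
So (1/(2π)) ∫_{-π}^{π} (8x - 4)^2 dx = 64π^2/3 + 16 = 64π^2/3 + 16.
Parseval ⇒ Σ |c_n|^2 = 64π^2/3 + 16.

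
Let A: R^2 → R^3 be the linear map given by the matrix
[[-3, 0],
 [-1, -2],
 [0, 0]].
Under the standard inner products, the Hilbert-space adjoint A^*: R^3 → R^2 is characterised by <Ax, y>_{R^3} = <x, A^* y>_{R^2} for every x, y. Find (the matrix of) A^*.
A^* = A^T =
[[-3, -1, 0],
 [0, -2, 0]]

For real matrices with standard dot products, the defining identity <Ax, y> = <x, A^* y> gives (Ax)^T y = x^T (A^*) y, i.e. x^T A^T y = x^T (A^*) y. Since this holds for all x, y, we must have A^* = A^T. Therefore
A^* =
[[-3, -1, 0],
 [0, -2, 0]].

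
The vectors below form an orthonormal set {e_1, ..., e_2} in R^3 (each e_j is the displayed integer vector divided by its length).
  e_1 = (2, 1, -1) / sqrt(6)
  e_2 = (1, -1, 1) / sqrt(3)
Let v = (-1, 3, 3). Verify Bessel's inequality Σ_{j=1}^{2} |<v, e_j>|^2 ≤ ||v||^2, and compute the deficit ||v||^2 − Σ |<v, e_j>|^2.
Σ |<v, e_j>|^2 = 1; ||v||^2 = 19; deficit = 18

Write each e_j = u_j / sqrt(<u_j, u_j>) where u_j is the displayed integer vector. Then <v, e_j> = <v, u_j> / sqrt(<u_j, u_j>), so |<v, e_j>|^2 = <v, u_j>^2 / <u_j, u_j>.
Coefficients: <v, e_1> = -2/sqrt(6), <v, e_2> = -1/sqrt(3).
Square and sum: Σ |<v, e_j>|^2 = 1.
Compute ||v||^2 = v·v = 19.
Deficit = 19 − 1 = 18 ≥ 0, confirming Bessel's inequality. (The deficit equals ||v − Σ <v,e_j> e_j||^2, the squared distance from v to span{e_j}.)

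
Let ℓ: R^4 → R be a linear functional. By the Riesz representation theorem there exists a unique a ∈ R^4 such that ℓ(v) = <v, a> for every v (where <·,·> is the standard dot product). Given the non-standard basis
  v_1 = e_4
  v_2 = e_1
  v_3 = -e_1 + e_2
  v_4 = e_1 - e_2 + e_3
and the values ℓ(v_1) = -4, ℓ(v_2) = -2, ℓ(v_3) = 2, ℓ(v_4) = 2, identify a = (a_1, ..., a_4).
a = (-2, 0, 4, -4)

Write a = (a_1, ..., a_4) in the standard basis. For each basis vector v_i, ℓ(v_i) = <v_i, a> is a linear equation in the a_j's. Collect the n equations into a matrix system V a = ℓ, where row i of V is v_i (expressed in the standard basis). Since V is invertible (lower-triangular with 1s on the diagonal, up to permutation), solve by back-substitution:
  V =
[[0, 0, 0, 1],
 [1, 0, 0, 0],
 [-1, 1, 0, 0],
 [1, -1, 1, 0]]
  V a = (-4, -2, 2, 2)
Solving gives a = (-2, 0, 4, -4).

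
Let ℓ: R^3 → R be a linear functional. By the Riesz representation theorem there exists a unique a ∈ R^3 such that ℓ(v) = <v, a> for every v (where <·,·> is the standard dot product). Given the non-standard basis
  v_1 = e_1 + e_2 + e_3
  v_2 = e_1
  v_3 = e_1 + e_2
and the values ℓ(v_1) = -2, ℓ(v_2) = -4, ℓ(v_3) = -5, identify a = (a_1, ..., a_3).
a = (-4, -1, 3)

Write a = (a_1, ..., a_3) in the standard basis. For each basis vector v_i, ℓ(v_i) = <v_i, a> is a linear equation in the a_j's. Collect the n equations into a matrix system V a = ℓ, where row i of V is v_i (expressed in the standard basis). Since V is invertible (lower-triangular with 1s on the diagonal, up to permutation), solve by back-substitution:
  V =
[[1, 1, 1],
 [1, 0, 0],
 [1, 1, 0]]
  V a = (-2, -4, -5)
Solving gives a = (-4, -1, 3).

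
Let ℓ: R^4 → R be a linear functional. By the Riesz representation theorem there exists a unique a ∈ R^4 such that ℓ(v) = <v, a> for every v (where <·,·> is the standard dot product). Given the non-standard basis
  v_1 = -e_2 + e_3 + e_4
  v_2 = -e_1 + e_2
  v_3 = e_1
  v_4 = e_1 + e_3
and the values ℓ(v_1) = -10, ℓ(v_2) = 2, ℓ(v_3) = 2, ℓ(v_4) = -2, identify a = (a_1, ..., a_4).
a = (2, 4, -4, -2)

Write a = (a_1, ..., a_4) in the standard basis. For each basis vector v_i, ℓ(v_i) = <v_i, a> is a linear equation in the a_j's. Collect the n equations into a matrix system V a = ℓ, where row i of V is v_i (expressed in the standard basis). Since V is invertible (lower-triangular with 1s on the diagonal, up to permutation), solve by back-substitution:
  V =
[[0, -1, 1, 1],
 [-1, 1, 0, 0],
 [1, 0, 0, 0],
 [1, 0, 1, 0]]
  V a = (-10, 2, 2, -2)
Solving gives a = (2, 4, -4, -2).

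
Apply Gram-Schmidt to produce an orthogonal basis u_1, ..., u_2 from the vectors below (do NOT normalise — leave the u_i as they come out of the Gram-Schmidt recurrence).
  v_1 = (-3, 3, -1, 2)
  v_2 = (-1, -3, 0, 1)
Orthogonal basis:
  u_1 = (-3, 3, -1, 2)
  u_2 = (-35/23, -57/23, -4/23, 31/23)

Apply the Gram-Schmidt recurrence
  u_1 = v_1
  u_i = v_i − Σ_{j<i} ((v_i · u_j) / (u_j · u_j)) · u_j.

Step by step this gives:
  u_1 = (-3, 3, -1, 2)
  u_2 = (-35/23, -57/23, -4/23, 31/23)

Orthogonality check:
  u_2 · u_1 = 0 (should be 0)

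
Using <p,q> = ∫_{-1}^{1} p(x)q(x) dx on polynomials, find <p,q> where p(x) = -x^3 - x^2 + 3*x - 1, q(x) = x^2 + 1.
<p,q> = -56/15

Expand the product: p(x)·q(x) = -x^5 - x^4 + 2*x^3 - 2*x^2 + 3*x - 1.
∫_{-1}^{1} of each monomial x^k gives [2/(k+1) if k even, 0 if k odd]. Integrating term-by-term (or equivalently evaluating the antiderivative F(x) = -x^6/6 - x^5/5 + x^4/2 - 2*x^3/3 + 3*x^2/2 - x at the endpoints):
  F(1) − F(−1) = -1/30 − (37/10) = -56/15.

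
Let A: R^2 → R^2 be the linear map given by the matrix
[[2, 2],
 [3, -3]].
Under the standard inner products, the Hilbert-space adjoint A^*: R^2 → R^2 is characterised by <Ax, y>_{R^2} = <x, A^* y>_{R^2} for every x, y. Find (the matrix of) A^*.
A^* = A^T =
[[2, 3],
 [2, -3]]

For real matrices with standard dot products, the defining identity <Ax, y> = <x, A^* y> gives (Ax)^T y = x^T (A^*) y, i.e. x^T A^T y = x^T (A^*) y. Since this holds for all x, y, we must have A^* = A^T. Therefore
A^* =
[[2, 3],
 [2, -3]].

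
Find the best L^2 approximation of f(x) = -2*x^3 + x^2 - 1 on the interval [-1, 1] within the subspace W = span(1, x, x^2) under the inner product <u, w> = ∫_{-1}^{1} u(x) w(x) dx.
g(x) = x^2 - 6*x/5 - 1

The best approximation g ∈ W is the orthogonal projection of f onto W. Writing g = a_0 + a_1 x + a_2 x^2, the coefficients solve the normal equations G · a = b where
  G_{ij} = <φ_i, φ_j> and b_i = <f, φ_i>, with φ_0 = 1, φ_1 = x, φ_2 = x^2.
G =
  [2, 0, 2/3]
  [0, 2/3, 0]
  [2/3, 0, 2/5],
b = (-4/3, -4/5, -4/15).
Solving gives a_0 = -1, a_1 = -6/5, a_2 = 1, so
  g(x) = x^2 - 6*x/5 - 1.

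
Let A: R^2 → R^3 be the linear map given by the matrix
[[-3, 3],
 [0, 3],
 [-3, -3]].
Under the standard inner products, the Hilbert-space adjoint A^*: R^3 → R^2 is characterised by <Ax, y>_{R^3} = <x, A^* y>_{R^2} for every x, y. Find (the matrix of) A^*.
A^* = A^T =
[[-3, 0, -3],
 [3, 3, -3]]

For real matrices with standard dot products, the defining identity <Ax, y> = <x, A^* y> gives (Ax)^T y = x^T (A^*) y, i.e. x^T A^T y = x^T (A^*) y. Since this holds for all x, y, we must have A^* = A^T. Therefore
A^* =
[[-3, 0, -3],
 [3, 3, -3]].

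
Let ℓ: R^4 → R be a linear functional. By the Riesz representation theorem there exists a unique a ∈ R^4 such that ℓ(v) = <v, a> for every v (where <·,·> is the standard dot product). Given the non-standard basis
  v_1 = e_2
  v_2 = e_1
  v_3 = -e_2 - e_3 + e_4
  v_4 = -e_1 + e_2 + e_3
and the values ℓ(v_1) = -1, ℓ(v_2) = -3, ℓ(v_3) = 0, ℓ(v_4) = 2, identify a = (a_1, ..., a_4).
a = (-3, -1, 0, -1)

Write a = (a_1, ..., a_4) in the standard basis. For each basis vector v_i, ℓ(v_i) = <v_i, a> is a linear equation in the a_j's. Collect the n equations into a matrix system V a = ℓ, where row i of V is v_i (expressed in the standard basis). Since V is invertible (lower-triangular with 1s on the diagonal, up to permutation), solve by back-substitution:
  V =
[[0, 1, 0, 0],
 [1, 0, 0, 0],
 [0, -1, -1, 1],
 [-1, 1, 1, 0]]
  V a = (-1, -3, 0, 2)
Solving gives a = (-3, -1, 0, -1).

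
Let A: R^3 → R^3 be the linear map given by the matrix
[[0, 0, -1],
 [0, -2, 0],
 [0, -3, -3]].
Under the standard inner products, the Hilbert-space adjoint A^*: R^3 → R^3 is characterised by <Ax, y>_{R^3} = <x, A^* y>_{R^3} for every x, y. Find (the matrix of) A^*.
A^* = A^T =
[[0, 0, 0],
 [0, -2, -3],
 [-1, 0, -3]]

For real matrices with standard dot products, the defining identity <Ax, y> = <x, A^* y> gives (Ax)^T y = x^T (A^*) y, i.e. x^T A^T y = x^T (A^*) y. Since this holds for all x, y, we must have A^* = A^T. Therefore
A^* =
[[0, 0, 0],
 [0, -2, -3],
 [-1, 0, -3]].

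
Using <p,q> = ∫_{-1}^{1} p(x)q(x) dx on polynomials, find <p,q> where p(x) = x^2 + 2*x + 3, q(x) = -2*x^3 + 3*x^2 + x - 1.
<p,q> = 4/15

Expand the product: p(x)·q(x) = -2*x^5 - x^4 + x^3 + 10*x^2 + x - 3.
∫_{-1}^{1} of each monomial x^k gives [2/(k+1) if k even, 0 if k odd]. Integrating term-by-term (or equivalently evaluating the antiderivative F(x) = -x^6/3 - x^5/5 + x^4/4 + 10*x^3/3 + x^2/2 - 3*x at the endpoints):
  F(1) − F(−1) = 11/20 − (17/60) = 4/15.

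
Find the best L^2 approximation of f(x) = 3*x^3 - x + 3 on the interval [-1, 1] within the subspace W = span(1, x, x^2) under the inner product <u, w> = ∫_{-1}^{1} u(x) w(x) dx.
g(x) = 4*x/5 + 3

The best approximation g ∈ W is the orthogonal projection of f onto W. Writing g = a_0 + a_1 x + a_2 x^2, the coefficients solve the normal equations G · a = b where
  G_{ij} = <φ_i, φ_j> and b_i = <f, φ_i>, with φ_0 = 1, φ_1 = x, φ_2 = x^2.
G =
  [2, 0, 2/3]
  [0, 2/3, 0]
  [2/3, 0, 2/5],
b = (6, 8/15, 2).
Solving gives a_0 = 3, a_1 = 4/5, a_2 = 0, so
  g(x) = 4*x/5 + 3.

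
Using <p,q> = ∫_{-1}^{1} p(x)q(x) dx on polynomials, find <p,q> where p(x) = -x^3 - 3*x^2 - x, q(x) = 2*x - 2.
<p,q> = 28/15

Expand the product: p(x)·q(x) = -2*x^4 - 4*x^3 + 4*x^2 + 2*x.
∫_{-1}^{1} of each monomial x^k gives [2/(k+1) if k even, 0 if k odd]. Integrating term-by-term (or equivalently evaluating the antiderivative F(x) = -2*x^5/5 - x^4 + 4*x^3/3 + x^2 at the endpoints):
  F(1) − F(−1) = 14/15 − (-14/15) = 28/15.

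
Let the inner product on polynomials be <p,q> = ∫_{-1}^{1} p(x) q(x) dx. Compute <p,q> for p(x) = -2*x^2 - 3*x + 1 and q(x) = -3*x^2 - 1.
<p,q> = -4/15

Expand the product: p(x)·q(x) = 6*x^4 + 9*x^3 - x^2 + 3*x - 1.
∫_{-1}^{1} of each monomial x^k gives [2/(k+1) if k even, 0 if k odd]. Integrating term-by-term (or equivalently evaluating the antiderivative F(x) = 6*x^5/5 + 9*x^4/4 - x^3/3 + 3*x^2/2 - x at the endpoints):
  F(1) − F(−1) = 217/60 − (233/60) = -4/15.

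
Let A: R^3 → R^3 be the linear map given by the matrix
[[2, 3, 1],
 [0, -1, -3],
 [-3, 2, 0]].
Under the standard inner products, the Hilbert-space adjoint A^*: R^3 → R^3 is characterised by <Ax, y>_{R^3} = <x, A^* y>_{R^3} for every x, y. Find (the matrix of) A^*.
A^* = A^T =
[[2, 0, -3],
 [3, -1, 2],
 [1, -3, 0]]

For real matrices with standard dot products, the defining identity <Ax, y> = <x, A^* y> gives (Ax)^T y = x^T (A^*) y, i.e. x^T A^T y = x^T (A^*) y. Since this holds for all x, y, we must have A^* = A^T. Therefore
A^* =
[[2, 0, -3],
 [3, -1, 2],
 [1, -3, 0]].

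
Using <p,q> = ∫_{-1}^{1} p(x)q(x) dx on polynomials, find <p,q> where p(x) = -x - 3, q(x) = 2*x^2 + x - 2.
<p,q> = 22/3

Expand the product: p(x)·q(x) = -2*x^3 - 7*x^2 - x + 6.
∫_{-1}^{1} of each monomial x^k gives [2/(k+1) if k even, 0 if k odd]. Integrating term-by-term (or equivalently evaluating the antiderivative F(x) = -x^4/2 - 7*x^3/3 - x^2/2 + 6*x at the endpoints):
  F(1) − F(−1) = 8/3 − (-14/3) = 22/3.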